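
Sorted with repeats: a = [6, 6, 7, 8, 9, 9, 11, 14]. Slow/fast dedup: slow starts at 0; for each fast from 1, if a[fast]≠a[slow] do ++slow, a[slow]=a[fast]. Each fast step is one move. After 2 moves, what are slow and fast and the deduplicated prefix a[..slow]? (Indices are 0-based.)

slow=1, fast=3, prefix=[6, 7]

slow=0 fast=1: a[fast]=6=a[slow] dup, fast++
slow=0 fast=2: a[fast]=7≠a[slow]=6 write a[1]=7, slow++,fast++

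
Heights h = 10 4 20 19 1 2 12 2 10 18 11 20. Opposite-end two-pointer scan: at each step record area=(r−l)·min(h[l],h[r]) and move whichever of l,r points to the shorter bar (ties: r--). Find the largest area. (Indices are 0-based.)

[0,11] min(10,20)*11=110 best=110 * → l++
[1,11] min(4,20)*10=40 best=110 → l++
[2,11] min(20,20)*9=180 best=180 * → r--
[2,10] min(20,11)*8=88 best=180 → r--
[2,9] min(20,18)*7=126 best=180 → r--
[2,8] min(20,10)*6=60 best=180 → r--
[2,7] min(20,2)*5=10 best=180 → r--
[2,6] min(20,12)*4=48 best=180 → r--
[2,5] min(20,2)*3=6 best=180 → r--
[2,4] min(20,1)*2=2 best=180 → r--
[2,3] min(20,19)*1=19 best=180 → r--

max area = 180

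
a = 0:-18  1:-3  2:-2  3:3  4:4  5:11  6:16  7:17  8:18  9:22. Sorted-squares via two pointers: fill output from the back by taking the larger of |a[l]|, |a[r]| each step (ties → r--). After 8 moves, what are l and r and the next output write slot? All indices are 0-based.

[0,9] |-18|<=|22| out[9]=484 → r--
[0,8] |-18|<=|18| out[8]=324 → r--
[0,7] |-18|>|17| out[7]=324 → l++
[1,7] |-3|<=|17| out[6]=289 → r--
[1,6] |-3|<=|16| out[5]=256 → r--
[1,5] |-3|<=|11| out[4]=121 → r--
[1,4] |-3|<=|4| out[3]=16 → r--
[1,3] |-3|<=|3| out[2]=9 → r--

l=1, r=2, next write slot=1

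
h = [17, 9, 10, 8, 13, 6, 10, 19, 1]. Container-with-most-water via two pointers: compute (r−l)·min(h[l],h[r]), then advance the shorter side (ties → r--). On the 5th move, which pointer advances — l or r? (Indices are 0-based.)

l=0 r=8: min(17,1)*8=8 best=8 *, r--
l=0 r=7: min(17,19)*7=119 best=119 *, l++
l=1 r=7: min(9,19)*6=54 best=119, l++
l=2 r=7: min(10,19)*5=50 best=119, l++
l=3 r=7: min(8,19)*4=32 best=119, l++

l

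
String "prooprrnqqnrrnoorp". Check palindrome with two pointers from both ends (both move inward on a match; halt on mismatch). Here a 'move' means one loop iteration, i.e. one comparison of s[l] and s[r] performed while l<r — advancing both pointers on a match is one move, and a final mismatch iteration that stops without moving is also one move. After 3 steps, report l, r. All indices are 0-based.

l=3, r=14

l=0 r=17: 'p'=='p', l++,r--
l=1 r=16: 'r'=='r', l++,r--
l=2 r=15: 'o'=='o', l++,r--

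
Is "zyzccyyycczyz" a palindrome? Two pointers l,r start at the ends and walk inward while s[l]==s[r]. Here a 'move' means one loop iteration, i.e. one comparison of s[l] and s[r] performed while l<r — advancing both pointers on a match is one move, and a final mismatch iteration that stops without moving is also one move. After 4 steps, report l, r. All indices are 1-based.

[1,13] 'z'=='z' → l++,r--
[2,12] 'y'=='y' → l++,r--
[3,11] 'z'=='z' → l++,r--
[4,10] 'c'=='c' → l++,r--

l=5, r=9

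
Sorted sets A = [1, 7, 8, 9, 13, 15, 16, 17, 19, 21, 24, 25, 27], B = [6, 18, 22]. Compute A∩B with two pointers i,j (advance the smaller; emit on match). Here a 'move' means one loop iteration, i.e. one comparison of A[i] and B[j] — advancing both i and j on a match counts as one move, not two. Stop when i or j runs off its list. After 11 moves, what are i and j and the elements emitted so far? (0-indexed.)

i=0 j=0: 1<6, i++
i=1 j=0: 7>6, j++
i=1 j=1: 7<18, i++
i=2 j=1: 8<18, i++
i=3 j=1: 9<18, i++
i=4 j=1: 13<18, i++
i=5 j=1: 15<18, i++
i=6 j=1: 16<18, i++
i=7 j=1: 17<18, i++
i=8 j=1: 19>18, j++
i=8 j=2: 19<22, i++

i=9, j=2, emitted=[]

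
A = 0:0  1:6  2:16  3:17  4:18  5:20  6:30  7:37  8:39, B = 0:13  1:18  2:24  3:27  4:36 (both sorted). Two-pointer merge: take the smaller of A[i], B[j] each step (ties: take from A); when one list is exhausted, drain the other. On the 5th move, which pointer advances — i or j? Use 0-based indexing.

i=0 j=0: A[i]=0<=B[j]=13 take 0, i++
i=1 j=0: A[i]=6<=B[j]=13 take 6, i++
i=2 j=0: A[i]=16>B[j]=13 take 13, j++
i=2 j=1: A[i]=16<=B[j]=18 take 16, i++
i=3 j=1: A[i]=17<=B[j]=18 take 17, i++

i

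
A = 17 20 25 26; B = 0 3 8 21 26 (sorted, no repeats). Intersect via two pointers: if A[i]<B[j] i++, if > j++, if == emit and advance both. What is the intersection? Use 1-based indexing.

intersection = [26]

i=1 j=1: 17>0, j++
i=1 j=2: 17>3, j++
i=1 j=3: 17>8, j++
i=1 j=4: 17<21, i++
i=2 j=4: 20<21, i++
i=3 j=4: 25>21, j++
i=3 j=5: 25<26, i++
i=4 j=5: 26==26 emit, i++,j++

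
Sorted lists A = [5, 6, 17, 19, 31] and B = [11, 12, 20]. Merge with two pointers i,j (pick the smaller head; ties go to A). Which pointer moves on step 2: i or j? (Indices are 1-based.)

i=1 j=1: A[i]=5<=B[j]=11 take 5, i++
i=2 j=1: A[i]=6<=B[j]=11 take 6, i++

i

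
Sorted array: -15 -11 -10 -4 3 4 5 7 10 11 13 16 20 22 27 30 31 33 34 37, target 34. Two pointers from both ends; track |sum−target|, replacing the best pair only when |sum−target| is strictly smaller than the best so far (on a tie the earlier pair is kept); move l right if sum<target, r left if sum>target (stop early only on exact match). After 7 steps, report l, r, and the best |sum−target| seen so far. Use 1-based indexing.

l=1 r=20: -15+37=22 d=12 *, l++
l=2 r=20: -11+37=26 d=8 *, l++
l=3 r=20: -10+37=27 d=7 *, l++
l=4 r=20: -4+37=33 d=1 *, l++
l=5 r=20: 3+37=40 d=6, r--
l=5 r=19: 3+34=37 d=3, r--
l=5 r=18: 3+33=36 d=2, r--

l=5, r=17, best |Δ|=1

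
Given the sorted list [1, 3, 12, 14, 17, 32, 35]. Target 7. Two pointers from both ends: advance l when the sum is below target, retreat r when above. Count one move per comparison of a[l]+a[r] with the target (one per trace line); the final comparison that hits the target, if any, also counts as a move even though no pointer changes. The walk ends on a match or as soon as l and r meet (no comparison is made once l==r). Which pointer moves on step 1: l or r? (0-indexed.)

l=0 r=6: 1+35=36 >7, r--

r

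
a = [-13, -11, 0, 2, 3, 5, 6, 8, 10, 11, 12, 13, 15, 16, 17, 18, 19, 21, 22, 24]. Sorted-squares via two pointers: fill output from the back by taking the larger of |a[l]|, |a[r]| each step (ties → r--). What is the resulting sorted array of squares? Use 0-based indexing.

[0, 4, 9, 25, 36, 64, 100, 121, 121, 144, 169, 169, 225, 256, 289, 324, 361, 441, 484, 576]

[0,19] |-13|<=|24| out[19]=576 → r--
[0,18] |-13|<=|22| out[18]=484 → r--
[0,17] |-13|<=|21| out[17]=441 → r--
[0,16] |-13|<=|19| out[16]=361 → r--
[0,15] |-13|<=|18| out[15]=324 → r--
[0,14] |-13|<=|17| out[14]=289 → r--
[0,13] |-13|<=|16| out[13]=256 → r--
[0,12] |-13|<=|15| out[12]=225 → r--
[0,11] |-13|<=|13| out[11]=169 → r--
[0,10] |-13|>|12| out[10]=169 → l++
[1,10] |-11|<=|12| out[9]=144 → r--
[1,9] |-11|<=|11| out[8]=121 → r--
[1,8] |-11|>|10| out[7]=121 → l++
[2,8] |0|<=|10| out[6]=100 → r--
[2,7] |0|<=|8| out[5]=64 → r--
[2,6] |0|<=|6| out[4]=36 → r--
[2,5] |0|<=|5| out[3]=25 → r--
[2,4] |0|<=|3| out[2]=9 → r--
[2,3] |0|<=|2| out[1]=4 → r--
[2,2] |0|<=|0| out[0]=0 → r--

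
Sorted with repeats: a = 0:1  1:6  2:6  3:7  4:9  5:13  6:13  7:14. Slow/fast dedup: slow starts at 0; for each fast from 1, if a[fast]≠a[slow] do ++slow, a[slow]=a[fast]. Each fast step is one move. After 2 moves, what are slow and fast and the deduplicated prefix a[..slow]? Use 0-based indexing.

(s=0,f=1) a[fast]=6≠a[slow]=1 write a[1]=6 → slow++,fast++
(s=1,f=2) a[fast]=6=a[slow] dup → fast++

slow=1, fast=3, prefix=[1, 6]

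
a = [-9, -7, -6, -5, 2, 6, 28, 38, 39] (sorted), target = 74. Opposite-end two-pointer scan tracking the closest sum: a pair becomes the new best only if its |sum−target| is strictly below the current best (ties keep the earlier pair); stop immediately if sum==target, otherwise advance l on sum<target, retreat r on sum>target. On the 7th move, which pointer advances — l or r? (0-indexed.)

l

[0,8] -9+39=30 d=44 * → l++
[1,8] -7+39=32 d=42 * → l++
[2,8] -6+39=33 d=41 * → l++
[3,8] -5+39=34 d=40 * → l++
[4,8] 2+39=41 d=33 * → l++
[5,8] 6+39=45 d=29 * → l++
[6,8] 28+39=67 d=7 * → l++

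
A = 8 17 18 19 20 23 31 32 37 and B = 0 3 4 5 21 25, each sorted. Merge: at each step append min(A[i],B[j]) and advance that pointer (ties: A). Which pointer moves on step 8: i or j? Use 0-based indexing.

i=0 j=0: A[i]=8>B[j]=0 take 0, j++
i=0 j=1: A[i]=8>B[j]=3 take 3, j++
i=0 j=2: A[i]=8>B[j]=4 take 4, j++
i=0 j=3: A[i]=8>B[j]=5 take 5, j++
i=0 j=4: A[i]=8<=B[j]=21 take 8, i++
i=1 j=4: A[i]=17<=B[j]=21 take 17, i++
i=2 j=4: A[i]=18<=B[j]=21 take 18, i++
i=3 j=4: A[i]=19<=B[j]=21 take 19, i++

i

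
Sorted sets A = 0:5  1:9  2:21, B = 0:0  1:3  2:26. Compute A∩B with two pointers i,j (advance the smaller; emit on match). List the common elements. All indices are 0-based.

i=0 j=0: 5>0, j++
i=0 j=1: 5>3, j++
i=0 j=2: 5<26, i++
i=1 j=2: 9<26, i++
i=2 j=2: 21<26, i++

intersection = []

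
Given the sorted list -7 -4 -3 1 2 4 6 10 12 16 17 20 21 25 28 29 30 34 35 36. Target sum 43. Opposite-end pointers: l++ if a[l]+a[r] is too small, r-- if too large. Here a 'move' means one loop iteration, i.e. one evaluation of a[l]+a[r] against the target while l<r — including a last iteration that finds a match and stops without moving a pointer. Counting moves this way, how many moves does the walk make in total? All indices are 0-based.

[0,19] -7+36=29 <43 → l++
[1,19] -4+36=32 <43 → l++
[2,19] -3+36=33 <43 → l++
[3,19] 1+36=37 <43 → l++
[4,19] 2+36=38 <43 → l++
[5,19] 4+36=40 <43 → l++
[6,19] 6+36=42 <43 → l++
[7,19] 10+36=46 >43 → r--
[7,18] 10+35=45 >43 → r--
[7,17] 10+34=44 >43 → r--
[7,16] 10+30=40 <43 → l++
[8,16] 12+30=42 <43 → l++
[9,16] 16+30=46 >43 → r--
[9,15] 16+29=45 >43 → r--
[9,14] 16+28=44 >43 → r--
[9,13] 16+25=41 <43 → l++
[10,13] 17+25=42 <43 → l++
[11,13] 20+25=45 >43 → r--
[11,12] 20+21=41 <43 → l++

19 moves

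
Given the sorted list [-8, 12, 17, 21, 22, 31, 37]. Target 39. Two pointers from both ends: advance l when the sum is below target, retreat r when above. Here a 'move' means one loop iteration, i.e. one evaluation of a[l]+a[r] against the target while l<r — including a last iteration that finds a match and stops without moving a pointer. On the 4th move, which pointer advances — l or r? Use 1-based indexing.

l=1 r=7: -8+37=29 <39, l++
l=2 r=7: 12+37=49 >39, r--
l=2 r=6: 12+31=43 >39, r--
l=2 r=5: 12+22=34 <39, l++

l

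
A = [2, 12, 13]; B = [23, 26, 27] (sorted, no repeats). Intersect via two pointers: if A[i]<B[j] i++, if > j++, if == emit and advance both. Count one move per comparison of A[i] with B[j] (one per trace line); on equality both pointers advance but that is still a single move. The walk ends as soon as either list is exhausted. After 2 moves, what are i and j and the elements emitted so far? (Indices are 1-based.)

i=3, j=1, emitted=[]

i=1 j=1: 2<23, i++
i=2 j=1: 12<23, i++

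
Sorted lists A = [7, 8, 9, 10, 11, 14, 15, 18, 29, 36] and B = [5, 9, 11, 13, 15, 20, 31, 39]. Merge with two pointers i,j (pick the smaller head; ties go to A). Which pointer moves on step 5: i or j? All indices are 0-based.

[i=0,j=0] A[i]=7>B[j]=5 take 5 → j++
[i=0,j=1] A[i]=7<=B[j]=9 take 7 → i++
[i=1,j=1] A[i]=8<=B[j]=9 take 8 → i++
[i=2,j=1] A[i]=9<=B[j]=9 take 9 → i++
[i=3,j=1] A[i]=10>B[j]=9 take 9 → j++

j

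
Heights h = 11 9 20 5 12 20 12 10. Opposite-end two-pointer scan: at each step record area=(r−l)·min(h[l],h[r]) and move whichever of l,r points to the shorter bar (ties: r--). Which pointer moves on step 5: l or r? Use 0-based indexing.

r

l=0 r=7: min(11,10)*7=70 best=70 *, r--
l=0 r=6: min(11,12)*6=66 best=70, l++
l=1 r=6: min(9,12)*5=45 best=70, l++
l=2 r=6: min(20,12)*4=48 best=70, r--
l=2 r=5: min(20,20)*3=60 best=70, r--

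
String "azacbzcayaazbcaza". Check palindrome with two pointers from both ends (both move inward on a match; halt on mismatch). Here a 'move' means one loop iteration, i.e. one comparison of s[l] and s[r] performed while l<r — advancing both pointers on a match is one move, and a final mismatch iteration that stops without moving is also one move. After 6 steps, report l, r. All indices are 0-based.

[0,16] 'a'=='a' → l++,r--
[1,15] 'z'=='z' → l++,r--
[2,14] 'a'=='a' → l++,r--
[3,13] 'c'=='c' → l++,r--
[4,12] 'b'=='b' → l++,r--
[5,11] 'z'=='z' → l++,r--

l=6, r=10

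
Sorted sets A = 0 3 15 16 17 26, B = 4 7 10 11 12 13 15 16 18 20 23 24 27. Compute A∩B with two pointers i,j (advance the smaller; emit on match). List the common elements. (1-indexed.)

intersection = [15, 16]

[i=1,j=1] 0<4 → i++
[i=2,j=1] 3<4 → i++
[i=3,j=1] 15>4 → j++
[i=3,j=2] 15>7 → j++
[i=3,j=3] 15>10 → j++
[i=3,j=4] 15>11 → j++
[i=3,j=5] 15>12 → j++
[i=3,j=6] 15>13 → j++
[i=3,j=7] 15==15 emit → i++,j++
[i=4,j=8] 16==16 emit → i++,j++
[i=5,j=9] 17<18 → i++
[i=6,j=9] 26>18 → j++
[i=6,j=10] 26>20 → j++
[i=6,j=11] 26>23 → j++
[i=6,j=12] 26>24 → j++
[i=6,j=13] 26<27 → i++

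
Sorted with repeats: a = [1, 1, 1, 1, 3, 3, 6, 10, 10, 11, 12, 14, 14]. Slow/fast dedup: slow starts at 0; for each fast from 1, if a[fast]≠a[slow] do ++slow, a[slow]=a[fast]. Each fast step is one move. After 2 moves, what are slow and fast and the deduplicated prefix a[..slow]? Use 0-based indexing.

slow=0, fast=3, prefix=[1]

slow=0 fast=1: a[fast]=1=a[slow] dup, fast++
slow=0 fast=2: a[fast]=1=a[slow] dup, fast++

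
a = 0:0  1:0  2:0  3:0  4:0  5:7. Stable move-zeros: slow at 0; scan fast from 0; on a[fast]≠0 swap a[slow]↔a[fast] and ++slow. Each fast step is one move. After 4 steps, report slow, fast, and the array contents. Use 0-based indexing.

slow=0, fast=4, a=[0, 0, 0, 0, 0, 7]

slow=0 fast=0: a[fast]=0, fast++
slow=0 fast=1: a[fast]=0, fast++
slow=0 fast=2: a[fast]=0, fast++
slow=0 fast=3: a[fast]=0, fast++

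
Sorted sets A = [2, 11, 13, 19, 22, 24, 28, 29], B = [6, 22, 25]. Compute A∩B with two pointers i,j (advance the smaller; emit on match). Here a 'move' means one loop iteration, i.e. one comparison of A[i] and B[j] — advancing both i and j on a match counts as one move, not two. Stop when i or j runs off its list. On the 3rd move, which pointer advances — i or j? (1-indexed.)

i=1 j=1: 2<6, i++
i=2 j=1: 11>6, j++
i=2 j=2: 11<22, i++

i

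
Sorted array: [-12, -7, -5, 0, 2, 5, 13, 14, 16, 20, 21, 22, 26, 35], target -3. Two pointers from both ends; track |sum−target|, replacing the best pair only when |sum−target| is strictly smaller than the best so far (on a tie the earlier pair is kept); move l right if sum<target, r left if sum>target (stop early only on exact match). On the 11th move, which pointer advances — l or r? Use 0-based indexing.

l=0 r=13: -12+35=23 d=26 *, r--
l=0 r=12: -12+26=14 d=17 *, r--
l=0 r=11: -12+22=10 d=13 *, r--
l=0 r=10: -12+21=9 d=12 *, r--
l=0 r=9: -12+20=8 d=11 *, r--
l=0 r=8: -12+16=4 d=7 *, r--
l=0 r=7: -12+14=2 d=5 *, r--
l=0 r=6: -12+13=1 d=4 *, r--
l=0 r=5: -12+5=-7 d=4, l++
l=1 r=5: -7+5=-2 d=1 *, r--
l=1 r=4: -7+2=-5 d=2, l++

l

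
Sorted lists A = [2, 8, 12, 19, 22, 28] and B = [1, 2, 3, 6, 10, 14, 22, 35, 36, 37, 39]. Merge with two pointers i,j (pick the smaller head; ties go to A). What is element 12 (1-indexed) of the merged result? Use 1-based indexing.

merged[12] = 22

[i=1,j=1] A[i]=2>B[j]=1 take 1 → j++
[i=1,j=2] A[i]=2<=B[j]=2 take 2 → i++
[i=2,j=2] A[i]=8>B[j]=2 take 2 → j++
[i=2,j=3] A[i]=8>B[j]=3 take 3 → j++
[i=2,j=4] A[i]=8>B[j]=6 take 6 → j++
[i=2,j=5] A[i]=8<=B[j]=10 take 8 → i++
[i=3,j=5] A[i]=12>B[j]=10 take 10 → j++
[i=3,j=6] A[i]=12<=B[j]=14 take 12 → i++
[i=4,j=6] A[i]=19>B[j]=14 take 14 → j++
[i=4,j=7] A[i]=19<=B[j]=22 take 19 → i++
[i=5,j=7] A[i]=22<=B[j]=22 take 22 → i++
[i=6,j=7] A[i]=28>B[j]=22 take 22 → j++
[i=6,j=8] A[i]=28<=B[j]=35 take 28 → i++
[i=7,j=8] A done, take B[j]=35 → j++
[i=7,j=9] A done, take B[j]=36 → j++
[i=7,j=10] A done, take B[j]=37 → j++
[i=7,j=11] A done, take B[j]=39 → j++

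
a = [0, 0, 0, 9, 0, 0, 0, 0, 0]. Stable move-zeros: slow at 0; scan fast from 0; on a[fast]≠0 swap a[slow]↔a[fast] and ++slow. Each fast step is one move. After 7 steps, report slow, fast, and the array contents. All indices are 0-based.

slow=1, fast=7, a=[9, 0, 0, 0, 0, 0, 0, 0, 0]

(s=0,f=0) a[fast]=0 → fast++
(s=0,f=1) a[fast]=0 → fast++
(s=0,f=2) a[fast]=0 → fast++
(s=0,f=3) a[fast]=9≠0 swap→a[0]=9 → slow++,fast++
(s=1,f=4) a[fast]=0 → fast++
(s=1,f=5) a[fast]=0 → fast++
(s=1,f=6) a[fast]=0 → fast++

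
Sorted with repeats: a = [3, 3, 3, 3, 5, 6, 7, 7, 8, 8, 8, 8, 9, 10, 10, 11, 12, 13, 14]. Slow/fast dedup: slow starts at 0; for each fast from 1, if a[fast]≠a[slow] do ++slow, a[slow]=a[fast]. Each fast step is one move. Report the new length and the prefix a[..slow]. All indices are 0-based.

length 11; prefix = [3, 5, 6, 7, 8, 9, 10, 11, 12, 13, 14]

(s=0,f=1) a[fast]=3=a[slow] dup → fast++
(s=0,f=2) a[fast]=3=a[slow] dup → fast++
(s=0,f=3) a[fast]=3=a[slow] dup → fast++
(s=0,f=4) a[fast]=5≠a[slow]=3 write a[1]=5 → slow++,fast++
(s=1,f=5) a[fast]=6≠a[slow]=5 write a[2]=6 → slow++,fast++
(s=2,f=6) a[fast]=7≠a[slow]=6 write a[3]=7 → slow++,fast++
(s=3,f=7) a[fast]=7=a[slow] dup → fast++
(s=3,f=8) a[fast]=8≠a[slow]=7 write a[4]=8 → slow++,fast++
(s=4,f=9) a[fast]=8=a[slow] dup → fast++
(s=4,f=10) a[fast]=8=a[slow] dup → fast++
(s=4,f=11) a[fast]=8=a[slow] dup → fast++
(s=4,f=12) a[fast]=9≠a[slow]=8 write a[5]=9 → slow++,fast++
(s=5,f=13) a[fast]=10≠a[slow]=9 write a[6]=10 → slow++,fast++
(s=6,f=14) a[fast]=10=a[slow] dup → fast++
(s=6,f=15) a[fast]=11≠a[slow]=10 write a[7]=11 → slow++,fast++
(s=7,f=16) a[fast]=12≠a[slow]=11 write a[8]=12 → slow++,fast++
(s=8,f=17) a[fast]=13≠a[slow]=12 write a[9]=13 → slow++,fast++
(s=9,f=18) a[fast]=14≠a[slow]=13 write a[10]=14 → slow++,fast++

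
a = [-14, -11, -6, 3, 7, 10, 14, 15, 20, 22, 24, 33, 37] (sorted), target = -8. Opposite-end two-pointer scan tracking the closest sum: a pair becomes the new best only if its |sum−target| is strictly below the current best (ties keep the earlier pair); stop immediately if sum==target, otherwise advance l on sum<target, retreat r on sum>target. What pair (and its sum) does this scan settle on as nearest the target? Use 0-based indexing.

pair (-11, 3) with sum -8 (|Δ|=0)

l=0 r=12: -14+37=23 d=31 *, r--
l=0 r=11: -14+33=19 d=27 *, r--
l=0 r=10: -14+24=10 d=18 *, r--
l=0 r=9: -14+22=8 d=16 *, r--
l=0 r=8: -14+20=6 d=14 *, r--
l=0 r=7: -14+15=1 d=9 *, r--
l=0 r=6: -14+14=0 d=8 *, r--
l=0 r=5: -14+10=-4 d=4 *, r--
l=0 r=4: -14+7=-7 d=1 *, r--
l=0 r=3: -14+3=-11 d=3, l++
l=1 r=3: -11+3=-8 d=0 *, stop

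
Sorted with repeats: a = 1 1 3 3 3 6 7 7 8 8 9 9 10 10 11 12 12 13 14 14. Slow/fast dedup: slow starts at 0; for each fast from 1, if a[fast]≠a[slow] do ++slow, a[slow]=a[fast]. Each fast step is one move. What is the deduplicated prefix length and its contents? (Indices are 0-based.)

length 11; prefix = [1, 3, 6, 7, 8, 9, 10, 11, 12, 13, 14]

(s=0,f=1) a[fast]=1=a[slow] dup → fast++
(s=0,f=2) a[fast]=3≠a[slow]=1 write a[1]=3 → slow++,fast++
(s=1,f=3) a[fast]=3=a[slow] dup → fast++
(s=1,f=4) a[fast]=3=a[slow] dup → fast++
(s=1,f=5) a[fast]=6≠a[slow]=3 write a[2]=6 → slow++,fast++
(s=2,f=6) a[fast]=7≠a[slow]=6 write a[3]=7 → slow++,fast++
(s=3,f=7) a[fast]=7=a[slow] dup → fast++
(s=3,f=8) a[fast]=8≠a[slow]=7 write a[4]=8 → slow++,fast++
(s=4,f=9) a[fast]=8=a[slow] dup → fast++
(s=4,f=10) a[fast]=9≠a[slow]=8 write a[5]=9 → slow++,fast++
(s=5,f=11) a[fast]=9=a[slow] dup → fast++
(s=5,f=12) a[fast]=10≠a[slow]=9 write a[6]=10 → slow++,fast++
(s=6,f=13) a[fast]=10=a[slow] dup → fast++
(s=6,f=14) a[fast]=11≠a[slow]=10 write a[7]=11 → slow++,fast++
(s=7,f=15) a[fast]=12≠a[slow]=11 write a[8]=12 → slow++,fast++
(s=8,f=16) a[fast]=12=a[slow] dup → fast++
(s=8,f=17) a[fast]=13≠a[slow]=12 write a[9]=13 → slow++,fast++
(s=9,f=18) a[fast]=14≠a[slow]=13 write a[10]=14 → slow++,fast++
(s=10,f=19) a[fast]=14=a[slow] dup → fast++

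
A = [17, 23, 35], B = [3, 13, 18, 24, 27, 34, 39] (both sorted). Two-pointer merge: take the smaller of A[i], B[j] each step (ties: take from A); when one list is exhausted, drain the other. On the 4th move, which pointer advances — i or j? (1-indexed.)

j

i=1 j=1: A[i]=17>B[j]=3 take 3, j++
i=1 j=2: A[i]=17>B[j]=13 take 13, j++
i=1 j=3: A[i]=17<=B[j]=18 take 17, i++
i=2 j=3: A[i]=23>B[j]=18 take 18, j++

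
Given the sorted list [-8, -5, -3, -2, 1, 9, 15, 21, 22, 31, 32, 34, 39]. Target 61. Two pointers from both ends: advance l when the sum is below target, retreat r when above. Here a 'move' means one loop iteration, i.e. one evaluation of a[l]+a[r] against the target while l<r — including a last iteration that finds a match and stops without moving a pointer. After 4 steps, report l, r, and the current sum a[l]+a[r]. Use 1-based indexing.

l=5, r=13, sum=40

[1,13] -8+39=31 <61 → l++
[2,13] -5+39=34 <61 → l++
[3,13] -3+39=36 <61 → l++
[4,13] -2+39=37 <61 → l++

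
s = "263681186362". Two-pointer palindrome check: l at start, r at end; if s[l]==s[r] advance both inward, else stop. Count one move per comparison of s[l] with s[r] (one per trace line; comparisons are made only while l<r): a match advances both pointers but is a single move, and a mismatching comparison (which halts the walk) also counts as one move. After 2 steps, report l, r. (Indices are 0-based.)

l=0 r=11: '2'=='2', l++,r--
l=1 r=10: '6'=='6', l++,r--

l=2, r=9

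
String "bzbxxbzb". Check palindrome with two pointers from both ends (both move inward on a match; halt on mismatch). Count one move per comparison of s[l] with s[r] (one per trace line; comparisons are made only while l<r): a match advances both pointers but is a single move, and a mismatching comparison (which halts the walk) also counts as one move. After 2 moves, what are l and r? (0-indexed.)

l=0 r=7: 'b'=='b', l++,r--
l=1 r=6: 'z'=='z', l++,r--

l=2, r=5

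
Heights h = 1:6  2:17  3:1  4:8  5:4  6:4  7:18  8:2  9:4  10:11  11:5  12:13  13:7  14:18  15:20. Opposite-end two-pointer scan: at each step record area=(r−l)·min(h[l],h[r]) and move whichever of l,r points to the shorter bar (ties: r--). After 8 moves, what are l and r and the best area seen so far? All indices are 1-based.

[1,15] min(6,20)*14=84 best=84 * → l++
[2,15] min(17,20)*13=221 best=221 * → l++
[3,15] min(1,20)*12=12 best=221 → l++
[4,15] min(8,20)*11=88 best=221 → l++
[5,15] min(4,20)*10=40 best=221 → l++
[6,15] min(4,20)*9=36 best=221 → l++
[7,15] min(18,20)*8=144 best=221 → l++
[8,15] min(2,20)*7=14 best=221 → l++

l=9, r=15, best area=221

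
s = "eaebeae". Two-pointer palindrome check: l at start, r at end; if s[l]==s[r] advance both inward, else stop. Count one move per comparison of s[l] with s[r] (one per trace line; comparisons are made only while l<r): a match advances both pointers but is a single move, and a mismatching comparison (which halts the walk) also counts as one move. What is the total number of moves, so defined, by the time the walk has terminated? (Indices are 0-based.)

3 moves

l=0 r=6: 'e'=='e', l++,r--
l=1 r=5: 'a'=='a', l++,r--
l=2 r=4: 'e'=='e', l++,r--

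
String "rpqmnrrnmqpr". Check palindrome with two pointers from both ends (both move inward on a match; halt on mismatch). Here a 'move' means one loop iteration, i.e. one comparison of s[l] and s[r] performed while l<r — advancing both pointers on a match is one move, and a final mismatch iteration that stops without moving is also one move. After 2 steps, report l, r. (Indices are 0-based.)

l=2, r=9

l=0 r=11: 'r'=='r', l++,r--
l=1 r=10: 'p'=='p', l++,r--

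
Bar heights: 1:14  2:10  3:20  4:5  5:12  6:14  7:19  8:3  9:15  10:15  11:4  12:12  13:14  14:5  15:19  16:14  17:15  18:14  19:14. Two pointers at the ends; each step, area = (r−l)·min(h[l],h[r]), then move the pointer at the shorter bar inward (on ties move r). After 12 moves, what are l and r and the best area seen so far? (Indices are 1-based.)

l=3, r=9, best area=252

l=1 r=19: min(14,14)*18=252 best=252 *, r--
l=1 r=18: min(14,14)*17=238 best=252, r--
l=1 r=17: min(14,15)*16=224 best=252, l++
l=2 r=17: min(10,15)*15=150 best=252, l++
l=3 r=17: min(20,15)*14=210 best=252, r--
l=3 r=16: min(20,14)*13=182 best=252, r--
l=3 r=15: min(20,19)*12=228 best=252, r--
l=3 r=14: min(20,5)*11=55 best=252, r--
l=3 r=13: min(20,14)*10=140 best=252, r--
l=3 r=12: min(20,12)*9=108 best=252, r--
l=3 r=11: min(20,4)*8=32 best=252, r--
l=3 r=10: min(20,15)*7=105 best=252, r--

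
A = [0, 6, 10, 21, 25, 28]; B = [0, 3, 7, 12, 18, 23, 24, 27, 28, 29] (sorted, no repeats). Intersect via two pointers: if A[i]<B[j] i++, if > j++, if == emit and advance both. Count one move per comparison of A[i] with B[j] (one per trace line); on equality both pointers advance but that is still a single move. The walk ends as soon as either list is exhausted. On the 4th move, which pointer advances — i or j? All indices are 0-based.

j

i=0 j=0: 0==0 emit, i++,j++
i=1 j=1: 6>3, j++
i=1 j=2: 6<7, i++
i=2 j=2: 10>7, j++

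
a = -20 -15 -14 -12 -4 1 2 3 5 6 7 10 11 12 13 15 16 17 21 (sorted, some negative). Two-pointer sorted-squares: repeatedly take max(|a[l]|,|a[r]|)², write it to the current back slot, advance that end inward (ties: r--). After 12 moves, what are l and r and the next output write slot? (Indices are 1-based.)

l=5, r=11, next write slot=7

[1,19] |-20|<=|21| out[19]=441 → r--
[1,18] |-20|>|17| out[18]=400 → l++
[2,18] |-15|<=|17| out[17]=289 → r--
[2,17] |-15|<=|16| out[16]=256 → r--
[2,16] |-15|<=|15| out[15]=225 → r--
[2,15] |-15|>|13| out[14]=225 → l++
[3,15] |-14|>|13| out[13]=196 → l++
[4,15] |-12|<=|13| out[12]=169 → r--
[4,14] |-12|<=|12| out[11]=144 → r--
[4,13] |-12|>|11| out[10]=144 → l++
[5,13] |-4|<=|11| out[9]=121 → r--
[5,12] |-4|<=|10| out[8]=100 → r--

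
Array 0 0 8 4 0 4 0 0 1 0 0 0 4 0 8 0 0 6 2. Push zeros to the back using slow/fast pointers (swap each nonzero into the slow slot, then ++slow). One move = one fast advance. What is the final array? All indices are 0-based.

(s=0,f=0) a[fast]=0 → fast++
(s=0,f=1) a[fast]=0 → fast++
(s=0,f=2) a[fast]=8≠0 swap→a[0]=8 → slow++,fast++
(s=1,f=3) a[fast]=4≠0 swap→a[1]=4 → slow++,fast++
(s=2,f=4) a[fast]=0 → fast++
(s=2,f=5) a[fast]=4≠0 swap→a[2]=4 → slow++,fast++
(s=3,f=6) a[fast]=0 → fast++
(s=3,f=7) a[fast]=0 → fast++
(s=3,f=8) a[fast]=1≠0 swap→a[3]=1 → slow++,fast++
(s=4,f=9) a[fast]=0 → fast++
(s=4,f=10) a[fast]=0 → fast++
(s=4,f=11) a[fast]=0 → fast++
(s=4,f=12) a[fast]=4≠0 swap→a[4]=4 → slow++,fast++
(s=5,f=13) a[fast]=0 → fast++
(s=5,f=14) a[fast]=8≠0 swap→a[5]=8 → slow++,fast++
(s=6,f=15) a[fast]=0 → fast++
(s=6,f=16) a[fast]=0 → fast++
(s=6,f=17) a[fast]=6≠0 swap→a[6]=6 → slow++,fast++
(s=7,f=18) a[fast]=2≠0 swap→a[7]=2 → slow++,fast++

[8, 4, 4, 1, 4, 8, 6, 2, 0, 0, 0, 0, 0, 0, 0, 0, 0, 0, 0]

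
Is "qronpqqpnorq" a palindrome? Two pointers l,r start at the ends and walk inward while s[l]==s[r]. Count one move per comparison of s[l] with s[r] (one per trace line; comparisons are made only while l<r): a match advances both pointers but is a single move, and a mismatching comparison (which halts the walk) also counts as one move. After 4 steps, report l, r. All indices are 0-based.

[0,11] 'q'=='q' → l++,r--
[1,10] 'r'=='r' → l++,r--
[2,9] 'o'=='o' → l++,r--
[3,8] 'n'=='n' → l++,r--

l=4, r=7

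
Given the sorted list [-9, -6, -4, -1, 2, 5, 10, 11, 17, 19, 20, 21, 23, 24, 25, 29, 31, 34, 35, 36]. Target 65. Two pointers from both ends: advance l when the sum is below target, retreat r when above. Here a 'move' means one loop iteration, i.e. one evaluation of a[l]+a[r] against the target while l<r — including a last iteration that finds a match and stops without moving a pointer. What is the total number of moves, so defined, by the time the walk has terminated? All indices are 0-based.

16 moves

l=0 r=19: -9+36=27 <65, l++
l=1 r=19: -6+36=30 <65, l++
l=2 r=19: -4+36=32 <65, l++
l=3 r=19: -1+36=35 <65, l++
l=4 r=19: 2+36=38 <65, l++
l=5 r=19: 5+36=41 <65, l++
l=6 r=19: 10+36=46 <65, l++
l=7 r=19: 11+36=47 <65, l++
l=8 r=19: 17+36=53 <65, l++
l=9 r=19: 19+36=55 <65, l++
l=10 r=19: 20+36=56 <65, l++
l=11 r=19: 21+36=57 <65, l++
l=12 r=19: 23+36=59 <65, l++
l=13 r=19: 24+36=60 <65, l++
l=14 r=19: 25+36=61 <65, l++
l=15 r=19: 29+36=65, found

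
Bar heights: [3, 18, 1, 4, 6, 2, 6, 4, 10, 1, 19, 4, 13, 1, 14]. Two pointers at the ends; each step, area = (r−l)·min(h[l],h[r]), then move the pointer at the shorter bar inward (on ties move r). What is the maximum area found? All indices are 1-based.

l=1 r=15: min(3,14)*14=42 best=42 *, l++
l=2 r=15: min(18,14)*13=182 best=182 *, r--
l=2 r=14: min(18,1)*12=12 best=182, r--
l=2 r=13: min(18,13)*11=143 best=182, r--
l=2 r=12: min(18,4)*10=40 best=182, r--
l=2 r=11: min(18,19)*9=162 best=182, l++
l=3 r=11: min(1,19)*8=8 best=182, l++
l=4 r=11: min(4,19)*7=28 best=182, l++
l=5 r=11: min(6,19)*6=36 best=182, l++
l=6 r=11: min(2,19)*5=10 best=182, l++
l=7 r=11: min(6,19)*4=24 best=182, l++
l=8 r=11: min(4,19)*3=12 best=182, l++
l=9 r=11: min(10,19)*2=20 best=182, l++
l=10 r=11: min(1,19)*1=1 best=182, l++

max area = 182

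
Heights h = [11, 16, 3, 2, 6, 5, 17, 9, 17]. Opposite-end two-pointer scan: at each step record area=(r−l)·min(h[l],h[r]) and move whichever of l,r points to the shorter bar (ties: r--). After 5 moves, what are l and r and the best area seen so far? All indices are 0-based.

l=0 r=8: min(11,17)*8=88 best=88 *, l++
l=1 r=8: min(16,17)*7=112 best=112 *, l++
l=2 r=8: min(3,17)*6=18 best=112, l++
l=3 r=8: min(2,17)*5=10 best=112, l++
l=4 r=8: min(6,17)*4=24 best=112, l++

l=5, r=8, best area=112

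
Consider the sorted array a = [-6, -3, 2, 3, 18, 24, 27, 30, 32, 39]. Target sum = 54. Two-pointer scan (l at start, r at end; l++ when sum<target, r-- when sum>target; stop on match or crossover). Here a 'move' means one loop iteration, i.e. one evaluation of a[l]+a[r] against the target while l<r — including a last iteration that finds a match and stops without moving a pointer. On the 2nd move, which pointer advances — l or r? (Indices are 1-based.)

[1,10] -6+39=33 <54 → l++
[2,10] -3+39=36 <54 → l++

l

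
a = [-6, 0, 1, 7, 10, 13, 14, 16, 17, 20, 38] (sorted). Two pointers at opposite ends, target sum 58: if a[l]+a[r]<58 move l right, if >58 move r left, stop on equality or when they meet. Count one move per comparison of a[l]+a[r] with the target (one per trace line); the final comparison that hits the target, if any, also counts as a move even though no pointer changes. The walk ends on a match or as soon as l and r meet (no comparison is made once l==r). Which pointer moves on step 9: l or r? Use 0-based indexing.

l=0 r=10: -6+38=32 <58, l++
l=1 r=10: 0+38=38 <58, l++
l=2 r=10: 1+38=39 <58, l++
l=3 r=10: 7+38=45 <58, l++
l=4 r=10: 10+38=48 <58, l++
l=5 r=10: 13+38=51 <58, l++
l=6 r=10: 14+38=52 <58, l++
l=7 r=10: 16+38=54 <58, l++
l=8 r=10: 17+38=55 <58, l++

l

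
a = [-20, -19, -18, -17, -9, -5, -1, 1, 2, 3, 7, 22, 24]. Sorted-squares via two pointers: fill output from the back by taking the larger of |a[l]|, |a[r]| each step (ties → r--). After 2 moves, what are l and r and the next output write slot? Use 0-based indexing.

l=0 r=12: |-20|<=|24| out[12]=576, r--
l=0 r=11: |-20|<=|22| out[11]=484, r--

l=0, r=10, next write slot=10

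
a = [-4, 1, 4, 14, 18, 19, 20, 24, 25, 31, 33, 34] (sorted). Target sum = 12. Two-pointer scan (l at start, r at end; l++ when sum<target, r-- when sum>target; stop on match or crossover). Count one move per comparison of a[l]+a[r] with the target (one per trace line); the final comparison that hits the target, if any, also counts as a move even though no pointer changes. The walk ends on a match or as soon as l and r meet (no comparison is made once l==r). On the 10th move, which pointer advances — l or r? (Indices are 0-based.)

[0,11] -4+34=30 >12 → r--
[0,10] -4+33=29 >12 → r--
[0,9] -4+31=27 >12 → r--
[0,8] -4+25=21 >12 → r--
[0,7] -4+24=20 >12 → r--
[0,6] -4+20=16 >12 → r--
[0,5] -4+19=15 >12 → r--
[0,4] -4+18=14 >12 → r--
[0,3] -4+14=10 <12 → l++
[1,3] 1+14=15 >12 → r--

r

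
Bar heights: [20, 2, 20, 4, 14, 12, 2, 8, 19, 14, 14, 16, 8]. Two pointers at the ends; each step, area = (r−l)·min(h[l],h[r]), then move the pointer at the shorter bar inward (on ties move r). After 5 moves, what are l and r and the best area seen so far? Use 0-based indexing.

[0,12] min(20,8)*12=96 best=96 * → r--
[0,11] min(20,16)*11=176 best=176 * → r--
[0,10] min(20,14)*10=140 best=176 → r--
[0,9] min(20,14)*9=126 best=176 → r--
[0,8] min(20,19)*8=152 best=176 → r--

l=0, r=7, best area=176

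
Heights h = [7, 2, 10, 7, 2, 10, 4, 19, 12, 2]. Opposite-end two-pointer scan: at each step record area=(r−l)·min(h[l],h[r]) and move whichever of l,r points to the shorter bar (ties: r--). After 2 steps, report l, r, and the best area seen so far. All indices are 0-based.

l=1, r=8, best area=56

[0,9] min(7,2)*9=18 best=18 * → r--
[0,8] min(7,12)*8=56 best=56 * → l++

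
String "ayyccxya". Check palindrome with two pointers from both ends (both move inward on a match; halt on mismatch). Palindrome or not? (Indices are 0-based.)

l=0 r=7: 'a'=='a', l++,r--
l=1 r=6: 'y'=='y', l++,r--
l=2 r=5: 'y'!='x', stop

not a palindrome (mismatch at 2,5)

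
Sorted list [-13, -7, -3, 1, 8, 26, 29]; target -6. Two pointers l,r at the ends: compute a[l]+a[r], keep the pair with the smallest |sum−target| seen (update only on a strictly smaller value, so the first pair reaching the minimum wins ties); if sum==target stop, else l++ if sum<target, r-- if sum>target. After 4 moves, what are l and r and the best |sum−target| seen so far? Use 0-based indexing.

l=1, r=3, best |Δ|=1

l=0 r=6: -13+29=16 d=22 *, r--
l=0 r=5: -13+26=13 d=19 *, r--
l=0 r=4: -13+8=-5 d=1 *, r--
l=0 r=3: -13+1=-12 d=6, l++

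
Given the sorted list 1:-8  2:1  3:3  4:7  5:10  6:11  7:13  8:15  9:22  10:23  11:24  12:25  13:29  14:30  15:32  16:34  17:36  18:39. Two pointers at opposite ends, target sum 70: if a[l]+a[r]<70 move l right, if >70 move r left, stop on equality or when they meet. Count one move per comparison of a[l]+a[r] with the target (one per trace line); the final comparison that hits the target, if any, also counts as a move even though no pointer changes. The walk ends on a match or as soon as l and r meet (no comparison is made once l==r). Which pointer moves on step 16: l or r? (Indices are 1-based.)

l

[1,18] -8+39=31 <70 → l++
[2,18] 1+39=40 <70 → l++
[3,18] 3+39=42 <70 → l++
[4,18] 7+39=46 <70 → l++
[5,18] 10+39=49 <70 → l++
[6,18] 11+39=50 <70 → l++
[7,18] 13+39=52 <70 → l++
[8,18] 15+39=54 <70 → l++
[9,18] 22+39=61 <70 → l++
[10,18] 23+39=62 <70 → l++
[11,18] 24+39=63 <70 → l++
[12,18] 25+39=64 <70 → l++
[13,18] 29+39=68 <70 → l++
[14,18] 30+39=69 <70 → l++
[15,18] 32+39=71 >70 → r--
[15,17] 32+36=68 <70 → l++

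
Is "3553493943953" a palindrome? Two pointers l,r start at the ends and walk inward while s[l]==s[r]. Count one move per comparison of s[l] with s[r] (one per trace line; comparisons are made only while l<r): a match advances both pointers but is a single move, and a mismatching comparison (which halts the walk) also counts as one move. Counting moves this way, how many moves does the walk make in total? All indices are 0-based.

3 moves

l=0 r=12: '3'=='3', l++,r--
l=1 r=11: '5'=='5', l++,r--
l=2 r=10: '5'!='9', stop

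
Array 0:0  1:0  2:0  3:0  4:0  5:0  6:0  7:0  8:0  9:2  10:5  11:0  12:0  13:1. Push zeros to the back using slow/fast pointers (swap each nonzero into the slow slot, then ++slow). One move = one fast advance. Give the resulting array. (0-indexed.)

[2, 5, 1, 0, 0, 0, 0, 0, 0, 0, 0, 0, 0, 0]

slow=0 fast=0: a[fast]=0, fast++
slow=0 fast=1: a[fast]=0, fast++
slow=0 fast=2: a[fast]=0, fast++
slow=0 fast=3: a[fast]=0, fast++
slow=0 fast=4: a[fast]=0, fast++
slow=0 fast=5: a[fast]=0, fast++
slow=0 fast=6: a[fast]=0, fast++
slow=0 fast=7: a[fast]=0, fast++
slow=0 fast=8: a[fast]=0, fast++
slow=0 fast=9: a[fast]=2≠0 swap→a[0]=2, slow++,fast++
slow=1 fast=10: a[fast]=5≠0 swap→a[1]=5, slow++,fast++
slow=2 fast=11: a[fast]=0, fast++
slow=2 fast=12: a[fast]=0, fast++
slow=2 fast=13: a[fast]=1≠0 swap→a[2]=1, slow++,fast++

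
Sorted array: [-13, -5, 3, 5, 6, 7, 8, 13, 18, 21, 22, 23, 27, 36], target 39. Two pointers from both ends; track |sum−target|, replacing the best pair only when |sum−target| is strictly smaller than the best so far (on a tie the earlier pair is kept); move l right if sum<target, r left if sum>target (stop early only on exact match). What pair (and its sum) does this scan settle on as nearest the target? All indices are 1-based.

pair (3, 36) with sum 39 (|Δ|=0)

l=1 r=14: -13+36=23 d=16 *, l++
l=2 r=14: -5+36=31 d=8 *, l++
l=3 r=14: 3+36=39 d=0 *, stop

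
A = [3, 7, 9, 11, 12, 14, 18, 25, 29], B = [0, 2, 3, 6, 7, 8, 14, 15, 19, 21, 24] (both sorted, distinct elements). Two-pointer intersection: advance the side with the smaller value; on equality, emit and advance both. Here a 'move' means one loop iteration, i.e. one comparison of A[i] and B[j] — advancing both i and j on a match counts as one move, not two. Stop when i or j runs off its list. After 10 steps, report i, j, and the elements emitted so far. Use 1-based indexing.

i=7, j=8, emitted=[3, 7, 14]

[i=1,j=1] 3>0 → j++
[i=1,j=2] 3>2 → j++
[i=1,j=3] 3==3 emit → i++,j++
[i=2,j=4] 7>6 → j++
[i=2,j=5] 7==7 emit → i++,j++
[i=3,j=6] 9>8 → j++
[i=3,j=7] 9<14 → i++
[i=4,j=7] 11<14 → i++
[i=5,j=7] 12<14 → i++
[i=6,j=7] 14==14 emit → i++,j++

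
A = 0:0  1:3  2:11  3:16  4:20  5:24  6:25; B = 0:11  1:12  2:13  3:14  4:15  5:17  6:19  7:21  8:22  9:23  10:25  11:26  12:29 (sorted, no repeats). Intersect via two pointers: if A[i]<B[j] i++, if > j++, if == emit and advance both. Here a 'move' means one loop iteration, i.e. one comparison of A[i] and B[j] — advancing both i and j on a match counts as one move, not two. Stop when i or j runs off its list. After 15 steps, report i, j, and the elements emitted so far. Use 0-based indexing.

i=6, j=10, emitted=[11]

[i=0,j=0] 0<11 → i++
[i=1,j=0] 3<11 → i++
[i=2,j=0] 11==11 emit → i++,j++
[i=3,j=1] 16>12 → j++
[i=3,j=2] 16>13 → j++
[i=3,j=3] 16>14 → j++
[i=3,j=4] 16>15 → j++
[i=3,j=5] 16<17 → i++
[i=4,j=5] 20>17 → j++
[i=4,j=6] 20>19 → j++
[i=4,j=7] 20<21 → i++
[i=5,j=7] 24>21 → j++
[i=5,j=8] 24>22 → j++
[i=5,j=9] 24>23 → j++
[i=5,j=10] 24<25 → i++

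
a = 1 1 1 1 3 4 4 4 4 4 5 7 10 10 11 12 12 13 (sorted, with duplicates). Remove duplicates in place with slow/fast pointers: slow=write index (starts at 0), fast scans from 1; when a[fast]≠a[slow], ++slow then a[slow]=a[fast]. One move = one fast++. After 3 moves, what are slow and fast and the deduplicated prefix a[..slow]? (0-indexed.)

slow=0 fast=1: a[fast]=1=a[slow] dup, fast++
slow=0 fast=2: a[fast]=1=a[slow] dup, fast++
slow=0 fast=3: a[fast]=1=a[slow] dup, fast++

slow=0, fast=4, prefix=[1]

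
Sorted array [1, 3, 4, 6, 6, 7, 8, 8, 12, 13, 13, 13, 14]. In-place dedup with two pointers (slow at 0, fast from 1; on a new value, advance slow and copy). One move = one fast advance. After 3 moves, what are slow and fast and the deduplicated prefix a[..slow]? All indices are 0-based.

slow=3, fast=4, prefix=[1, 3, 4, 6]

(s=0,f=1) a[fast]=3≠a[slow]=1 write a[1]=3 → slow++,fast++
(s=1,f=2) a[fast]=4≠a[slow]=3 write a[2]=4 → slow++,fast++
(s=2,f=3) a[fast]=6≠a[slow]=4 write a[3]=6 → slow++,fast++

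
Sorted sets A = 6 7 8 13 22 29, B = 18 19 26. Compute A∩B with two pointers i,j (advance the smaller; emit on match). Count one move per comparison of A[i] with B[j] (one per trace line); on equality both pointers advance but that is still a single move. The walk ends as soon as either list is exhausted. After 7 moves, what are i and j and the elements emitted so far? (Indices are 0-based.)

i=0 j=0: 6<18, i++
i=1 j=0: 7<18, i++
i=2 j=0: 8<18, i++
i=3 j=0: 13<18, i++
i=4 j=0: 22>18, j++
i=4 j=1: 22>19, j++
i=4 j=2: 22<26, i++

i=5, j=2, emitted=[]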